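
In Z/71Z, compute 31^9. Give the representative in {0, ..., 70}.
Use repeated squaring. Binary(9) = 1001. Walk through the bits of the exponent 9 left-to-right: at each bit after the leading one, square the running value, then multiply by 31 if the bit is 1 (always reducing mod 71):
  bit 1 = 1 (leading): start with 31.
  bit 2 = 0: square 31^2 = 961 ≡ 38 (mod 71).
  bit 3 = 0: square 38^2 = 1444 ≡ 24 (mod 71).
  bit 4 = 1: square 24^2 = 576 ≡ 8; bit is 1, so multiply 8·31 = 248 ≡ 35 (mod 71).
Final value: 31^9 ≡ 35 (mod 71).

Final answer: 35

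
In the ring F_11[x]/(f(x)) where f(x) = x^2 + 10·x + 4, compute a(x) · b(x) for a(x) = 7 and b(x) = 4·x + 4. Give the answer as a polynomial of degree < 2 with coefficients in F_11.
Multiply as integer polynomials: a · b = 28·x + 28. Reducing coefficients mod 11: a · b ≡ 6·x + 6. This already has degree < 2, so no reduction by f is needed. Hence a · b ≡ 6·x + 6 in F_11[x]/(f).

Final answer: a · b ≡ 6·x + 6 (mod f(x))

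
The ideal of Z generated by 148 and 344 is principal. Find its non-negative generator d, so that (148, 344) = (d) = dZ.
In the PID Z, (a, b) is generated by gcd(a, b). Compute gcd(344, 148) with the extended Euclidean algorithm, tracking rows (r, s, t) with s·344 + t·148 = r:
  row A: (344, 1, 0)   [1·344 + 0·148 = 344]
  row B: (148, 0, 1)   [0·344 + 1·148 = 148]
  344 = 2·148 + 48   → row C = row A − 2·row B = (48, 1, −2)   [check: 1·344 − 2·148 = 48]
  148 = 3·48 + 4   → row D = row B − 3·row C = (4, −3, 7)   [check: −3·344 + 7·148 = 4]
  48 = 12·4 + 0   → remainder 0, stop. gcd = 4 (last nonzero row D).
So gcd(148, 344) = 4, with Bézout identity −3·344 + 7·148 = 4. Containment (⊇): the Bézout identity exhibits 4 as an element of (148, 344), giving (4) ⊆ (148, 344). Containment (⊆): since 4 | 148 and 4 | 344 (148 = 4·37, 344 = 4·86), every Z-linear combination of 148 and 344 is divisible by 4, so (148, 344) ⊆ (4). Therefore (148, 344) = (4), d = 4.

Final answer: (148, 344) = (4); d = 4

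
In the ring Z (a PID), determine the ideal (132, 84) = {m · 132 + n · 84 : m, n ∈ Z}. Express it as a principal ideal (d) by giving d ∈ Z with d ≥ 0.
(132, 84) = (12); d = 12

In the PID Z, (a, b) is generated by gcd(a, b). Compute gcd(132, 84) with the extended Euclidean algorithm, tracking rows (r, s, t) with s·132 + t·84 = r:
  row A: (132, 1, 0)   [1·132 + 0·84 = 132]
  row B: (84, 0, 1)   [0·132 + 1·84 = 84]
  132 = 1·84 + 48   → row C = row A − 1·row B = (48, 1, −1)   [check: 1·132 − 1·84 = 48]
  84 = 1·48 + 36   → row D = row B − 1·row C = (36, −1, 2)   [check: −1·132 + 2·84 = 36]
  48 = 1·36 + 12   → row E = row C − 1·row D = (12, 2, −3)   [check: 2·132 − 3·84 = 12]
  36 = 3·12 + 0   → remainder 0, stop. gcd = 12 (last nonzero row E).
So gcd(132, 84) = 12, with Bézout identity 2·132 − 3·84 = 12. Containment (⊇): the Bézout identity exhibits 12 as an element of (132, 84), giving (12) ⊆ (132, 84). Containment (⊆): since 12 | 132 and 12 | 84 (132 = 12·11, 84 = 12·7), every Z-linear combination of 132 and 84 is divisible by 12, so (132, 84) ⊆ (12). Therefore (132, 84) = (12), d = 12.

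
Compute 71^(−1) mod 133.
71^(−1) ≡ 15 (mod 133)

Apply the extended Euclidean algorithm to (133, 71), tracking rows (r, s, t) with s·133 + t·71 = r. Each division r_prev = q·r_cur + r_new produces the new row as (previous row) − q·(current row):
  row A: (133, 1, 0)   [1·133 + 0·71 = 133]
  row B: (71, 0, 1)   [0·133 + 1·71 = 71]
  133 = 1·71 + 62   → row C = row A − 1·row B = (62, 1, −1)   [check: 1·133 − 1·71 = 62]
  71 = 1·62 + 9   → row D = row B − 1·row C = (9, −1, 2)   [check: −1·133 + 2·71 = 9]
  62 = 6·9 + 8   → row E = row C − 6·row D = (8, 7, −13)   [check: 7·133 − 13·71 = 8]
  9 = 1·8 + 1   → row F = row D − 1·row E = (1, −8, 15)   [check: −8·133 + 15·71 = 1]
  8 = 8·1 + 0   → remainder 0, stop. gcd = 1 (last nonzero row F).
The gcd is 1, so 71 is invertible mod 133. The last nonzero row gives −8·133 + 15·71 = 1, so t = 15. So 71^(−1) ≡ 15 (mod 133). Verify: 71 · 15 = 1065 ≡ 1 (mod 133). ✓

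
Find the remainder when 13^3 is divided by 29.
22

Use repeated squaring. Binary(3) = 11. Walk through the bits of the exponent 3 left-to-right: at each bit after the leading one, square the running value, then multiply by 13 if the bit is 1 (always reducing mod 29):
  bit 1 = 1 (leading): start with 13.
  bit 2 = 1: square 13^2 = 169 ≡ 24; bit is 1, so multiply 24·13 = 312 ≡ 22 (mod 29).
Final value: 13^3 ≡ 22 (mod 29).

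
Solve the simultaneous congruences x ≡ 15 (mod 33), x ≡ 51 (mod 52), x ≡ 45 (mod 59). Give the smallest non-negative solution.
The moduli 33, 52, 59 are pairwise coprime, so by the CRT there is a unique solution mod 33·52·59 = 101244.
Solve by successive substitution. Start with x ≡ 15 (mod 33).
  Combine with x ≡ 51 (mod 52): write x = 15 + 33·t and require 15 + 33·t ≡ 51 (mod 52), i.e. 33·t ≡ 51 − 15 ≡ 36 (mod 52). Since 33^(−1) ≡ 41 (mod 52), t ≡ 41·36 ≡ 20 (mod 52). So x ≡ 15 + 33·20 = 675 (mod 1716).
  Combine with x ≡ 45 (mod 59): write x = 675 + 1716·t and require 675 + 1716·t ≡ 45 (mod 59), i.e. 1716·t ≡ 45 − 675 ≡ 19 (mod 59). Since 1716^(−1) ≡ 12 (mod 59) (1716 ≡ 5 (mod 59)), t ≡ 12·19 ≡ 51 (mod 59). So x ≡ 675 + 1716·51 = 88191 (mod 101244).
Unique solution in [0, 101244): x = 88191.

Final answer: x ≡ 88191 (mod 101244); the representative in [0, 101244) is 88191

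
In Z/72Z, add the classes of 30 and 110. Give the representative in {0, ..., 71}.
Reduce the summands first: 110 ≡ 38 (mod 72), so 30 + 110 ≡ 30 + 38 (mod 72). 30 + 38 = 68; 68 = 0·72 + 68, so (30 + 110) mod 72 = 68.

Final answer: 68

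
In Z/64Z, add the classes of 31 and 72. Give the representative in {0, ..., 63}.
Reduce the summands first: 72 ≡ 8 (mod 64), so 31 + 72 ≡ 31 + 8 (mod 64). 31 + 8 = 39; 39 = 0·64 + 39, so (31 + 72) mod 64 = 39.

Final answer: 39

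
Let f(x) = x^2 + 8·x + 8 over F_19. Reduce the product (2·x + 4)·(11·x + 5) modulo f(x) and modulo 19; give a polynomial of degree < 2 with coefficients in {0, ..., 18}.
Multiply as integer polynomials: a · b = 22·x^2 + 54·x + 20. Reducing coefficients mod 19: a · b ≡ 3·x^2 + 16·x + 1. Now divide by f(x) = x^2 + 8·x + 8 in F_19[x], eliminating the leading term at each step:
  leading term 3·x^2: subtract (3)·f(x) = 3·x^2 + 5·x + 5, leaving 11·x + 15 (coefficients mod 19)
The degree is now < 2, so this is the remainder. Hence a · b ≡ 11·x + 15 in F_19[x]/(f).

Final answer: a · b ≡ 11·x + 15 (mod f(x))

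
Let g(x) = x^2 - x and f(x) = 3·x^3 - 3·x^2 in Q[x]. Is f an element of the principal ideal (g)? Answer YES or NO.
YES

In Q[x] the ideal (g) consists of all multiples of g, so f ∈ (g) iff g | f, i.e. iff the remainder of f on division by g is 0. Divide f by g (g is monic, so eliminate the leading term of the running remainder at each step):
  leading term 3·x^3: subtract (3·x)·g(x) = 3·x^3 - 3·x^2, leaving 0
The remainder is 0, so f(x) = g(x) · h(x) with h(x) = 3·x. Hence g | f, i.e. f ∈ (g).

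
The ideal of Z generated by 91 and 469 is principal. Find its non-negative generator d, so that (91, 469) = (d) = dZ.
In the PID Z, (a, b) is generated by gcd(a, b). Compute gcd(469, 91) with the extended Euclidean algorithm, tracking rows (r, s, t) with s·469 + t·91 = r:
  row A: (469, 1, 0)   [1·469 + 0·91 = 469]
  row B: (91, 0, 1)   [0·469 + 1·91 = 91]
  469 = 5·91 + 14   → row C = row A − 5·row B = (14, 1, −5)   [check: 1·469 − 5·91 = 14]
  91 = 6·14 + 7   → row D = row B − 6·row C = (7, −6, 31)   [check: −6·469 + 31·91 = 7]
  14 = 2·7 + 0   → remainder 0, stop. gcd = 7 (last nonzero row D).
So gcd(91, 469) = 7, with Bézout identity −6·469 + 31·91 = 7. Containment (⊇): the Bézout identity exhibits 7 as an element of (91, 469), giving (7) ⊆ (91, 469). Containment (⊆): since 7 | 91 and 7 | 469 (91 = 7·13, 469 = 7·67), every Z-linear combination of 91 and 469 is divisible by 7, so (91, 469) ⊆ (7). Therefore (91, 469) = (7), d = 7.

Final answer: (91, 469) = (7); d = 7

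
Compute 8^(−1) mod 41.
8^(−1) ≡ 36 (mod 41)

Apply the extended Euclidean algorithm to (41, 8), tracking rows (r, s, t) with s·41 + t·8 = r. Each division r_prev = q·r_cur + r_new produces the new row as (previous row) − q·(current row):
  row A: (41, 1, 0)   [1·41 + 0·8 = 41]
  row B: (8, 0, 1)   [0·41 + 1·8 = 8]
  41 = 5·8 + 1   → row C = row A − 5·row B = (1, 1, −5)   [check: 1·41 − 5·8 = 1]
  8 = 8·1 + 0   → remainder 0, stop. gcd = 1 (last nonzero row C).
The gcd is 1, so 8 is invertible mod 41. The last nonzero row gives 1·41 − 5·8 = 1, so t = −5. So 8^(−1) ≡ −5 ≡ 36 (mod 41). Verify: 8 · 36 = 288 ≡ 1 (mod 41). ✓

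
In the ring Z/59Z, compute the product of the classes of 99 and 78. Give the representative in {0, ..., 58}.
52

Reduce the factors first: 99 ≡ 40, 78 ≡ 19 (mod 59), so 99 · 78 ≡ 40 · 19 (mod 59). 40 · 19 = 760. Dividing by 59: 760 = 12·59 + 52. So (99 · 78) mod 59 = 52.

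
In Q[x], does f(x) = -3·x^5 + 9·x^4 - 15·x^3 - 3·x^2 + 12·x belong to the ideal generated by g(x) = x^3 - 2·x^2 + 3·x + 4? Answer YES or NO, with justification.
YES

In Q[x] the ideal (g) consists of all multiples of g, so f ∈ (g) iff g | f, i.e. iff the remainder of f on division by g is 0. Divide f by g (g is monic, so eliminate the leading term of the running remainder at each step):
  leading term -3·x^5: subtract (-3·x^2)·g(x) = -3·x^5 + 6·x^4 - 9·x^3 - 12·x^2, leaving 3·x^4 - 6·x^3 + 9·x^2 + 12·x
  leading term 3·x^4: subtract (3·x)·g(x) = 3·x^4 - 6·x^3 + 9·x^2 + 12·x, leaving 0
The remainder is 0, so f(x) = g(x) · h(x) with h(x) = -3·x^2 + 3·x. Hence g | f, i.e. f ∈ (g).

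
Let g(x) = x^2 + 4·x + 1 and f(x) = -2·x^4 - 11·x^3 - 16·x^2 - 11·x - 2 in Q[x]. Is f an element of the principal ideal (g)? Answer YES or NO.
In Q[x] the ideal (g) consists of all multiples of g, so f ∈ (g) iff g | f, i.e. iff the remainder of f on division by g is 0. Divide f by g (g is monic, so eliminate the leading term of the running remainder at each step):
  leading term -2·x^4: subtract (-2·x^2)·g(x) = -2·x^4 - 8·x^3 - 2·x^2, leaving -3·x^3 - 14·x^2 - 11·x - 2
  leading term -3·x^3: subtract (-3·x)·g(x) = -3·x^3 - 12·x^2 - 3·x, leaving -2·x^2 - 8·x - 2
  leading term -2·x^2: subtract (-2)·g(x) = -2·x^2 - 8·x - 2, leaving 0
The remainder is 0, so f(x) = g(x) · h(x) with h(x) = -2·x^2 - 3·x - 2. Hence g | f, i.e. f ∈ (g).

Final answer: YES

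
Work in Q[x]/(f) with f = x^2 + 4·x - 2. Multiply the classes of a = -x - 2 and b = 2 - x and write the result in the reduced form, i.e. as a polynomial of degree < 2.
First multiply in Q[x] without reducing: a · b = x^2 - 4. Now divide by f(x) = x^2 + 4·x - 2, eliminating the leading term at each step:
  leading term x^2: subtract (1)·f(x) = x^2 + 4·x - 2, leaving -4·x - 2
The degree is now < 2, so this is the remainder. Hence a · b ≡ -4·x - 2 in Q[x]/(f).

Final answer: a · b ≡ -4·x - 2 (mod f(x))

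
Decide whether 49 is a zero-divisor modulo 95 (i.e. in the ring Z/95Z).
NO

gcd(49, 95) = 1, so 49 is a unit in Z/95Z (it has a multiplicative inverse). A unit cannot be a zero-divisor: if 49·b ≡ 0 then multiplying both sides by 49^(−1) gives b ≡ 0. So 49 is not a zero-divisor.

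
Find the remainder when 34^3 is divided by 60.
Use repeated squaring. Binary(3) = 11. Walk through the bits of the exponent 3 left-to-right: at each bit after the leading one, square the running value, then multiply by 34 if the bit is 1 (always reducing mod 60):
  bit 1 = 1 (leading): start with 34.
  bit 2 = 1: square 34^2 = 1156 ≡ 16; bit is 1, so multiply 16·34 = 544 ≡ 4 (mod 60).
Final value: 34^3 ≡ 4 (mod 60).

Final answer: 4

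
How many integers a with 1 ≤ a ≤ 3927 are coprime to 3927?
The number of a ∈ {1, ..., 3927} with gcd(a, 3927) = 1 is by definition Euler's totient φ(3927). φ is multiplicative, with φ(p^e) = p^e − p^(e−1). Factorise 3927 = 3 · 7 · 11 · 17. Then
  φ(3927) = (3 − 1) · (7 − 1) · (11 − 1) · (17 − 1) = 2 · 6 · 10 · 16 = 1920.
So there are 1920 such integers.

Final answer: 1920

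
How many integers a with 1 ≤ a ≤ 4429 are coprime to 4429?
The number of a ∈ {1, ..., 4429} with gcd(a, 4429) = 1 is by definition Euler's totient φ(4429). φ is multiplicative, with φ(p^e) = p^e − p^(e−1). Factorise 4429 = 43 · 103. Then
  φ(4429) = (43 − 1) · (103 − 1) = 42 · 102 = 4284.
So there are 4284 such integers.

Final answer: 4284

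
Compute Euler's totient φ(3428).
φ(3428) = 1712

φ is multiplicative, with φ(p^e) = p^e − p^(e−1). Factorise 3428 = 2^2 · 857. Then
  φ(3428) = (2^2 − 2^1) · (857 − 1) = 2 · 856 = 1712.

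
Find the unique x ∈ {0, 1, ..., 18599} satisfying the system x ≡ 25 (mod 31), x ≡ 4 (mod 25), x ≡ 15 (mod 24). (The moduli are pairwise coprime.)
The moduli 31, 25, 24 are pairwise coprime, so by the CRT there is a unique solution mod 31·25·24 = 18600.
Solve by successive substitution. Start with x ≡ 25 (mod 31).
  Combine with x ≡ 4 (mod 25): write x = 25 + 31·t and require 25 + 31·t ≡ 4 (mod 25), i.e. 31·t ≡ 4 − 25 ≡ 4 (mod 25). Since 31^(−1) ≡ 21 (mod 25) (31 ≡ 6 (mod 25)), t ≡ 21·4 ≡ 9 (mod 25). So x ≡ 25 + 31·9 = 304 (mod 775).
  Combine with x ≡ 15 (mod 24): write x = 304 + 775·t and require 304 + 775·t ≡ 15 (mod 24), i.e. 775·t ≡ 15 − 304 ≡ 23 (mod 24). Since 775^(−1) ≡ 7 (mod 24) (775 ≡ 7 (mod 24)), t ≡ 7·23 ≡ 17 (mod 24). So x ≡ 304 + 775·17 = 13479 (mod 18600).
Unique solution in [0, 18600): x = 13479.

Final answer: x ≡ 13479 (mod 18600); the representative in [0, 18600) is 13479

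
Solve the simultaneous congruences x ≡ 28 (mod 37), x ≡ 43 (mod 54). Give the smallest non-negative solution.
x ≡ 583 (mod 1998); the representative in [0, 1998) is 583

The moduli 37, 54 are pairwise coprime, so by the CRT there is a unique solution mod 37·54 = 1998.
Solve by successive substitution. Start with x ≡ 28 (mod 37).
  Combine with x ≡ 43 (mod 54): write x = 28 + 37·t and require 28 + 37·t ≡ 43 (mod 54), i.e. 37·t ≡ 43 − 28 ≡ 15 (mod 54). Since 37^(−1) ≡ 19 (mod 54), t ≡ 19·15 ≡ 15 (mod 54). So x ≡ 28 + 37·15 = 583 (mod 1998).
Unique solution in [0, 1998): x = 583.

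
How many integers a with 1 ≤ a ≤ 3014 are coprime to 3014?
1360

The number of a ∈ {1, ..., 3014} with gcd(a, 3014) = 1 is by definition Euler's totient φ(3014). φ is multiplicative, with φ(p^e) = p^e − p^(e−1). Factorise 3014 = 2 · 11 · 137. Then
  φ(3014) = (2 − 1) · (11 − 1) · (137 − 1) = 1 · 10 · 136 = 1360.
So there are 1360 such integers.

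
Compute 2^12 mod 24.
16

Use repeated squaring. Binary(12) = 1100. Walk through the bits of the exponent 12 left-to-right: at each bit after the leading one, square the running value, then multiply by 2 if the bit is 1 (always reducing mod 24):
  bit 1 = 1 (leading): start with 2.
  bit 2 = 1: square 2^2 = 4; bit is 1, so multiply 4·2 = 8 (mod 24).
  bit 3 = 0: square 8^2 = 64 ≡ 16 (mod 24).
  bit 4 = 0: square 16^2 = 256 ≡ 16 (mod 24).
Final value: 2^12 ≡ 16 (mod 24).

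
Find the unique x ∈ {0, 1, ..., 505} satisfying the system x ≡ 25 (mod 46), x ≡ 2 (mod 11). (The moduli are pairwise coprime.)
x ≡ 255 (mod 506); the representative in [0, 506) is 255

The moduli 46, 11 are pairwise coprime, so by the CRT there is a unique solution mod 46·11 = 506.
Solve by successive substitution. Start with x ≡ 25 (mod 46).
  Combine with x ≡ 2 (mod 11): write x = 25 + 46·t and require 25 + 46·t ≡ 2 (mod 11), i.e. 46·t ≡ 2 − 25 ≡ 10 (mod 11). Since 46^(−1) ≡ 6 (mod 11) (46 ≡ 2 (mod 11)), t ≡ 6·10 ≡ 5 (mod 11). So x ≡ 25 + 46·5 = 255 (mod 506).
Unique solution in [0, 506): x = 255.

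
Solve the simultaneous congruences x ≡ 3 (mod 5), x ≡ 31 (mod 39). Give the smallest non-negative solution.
The moduli 5, 39 are pairwise coprime, so by the CRT there is a unique solution mod 5·39 = 195.
Solve by successive substitution. Start with x ≡ 3 (mod 5).
  Combine with x ≡ 31 (mod 39): write x = 3 + 5·t and require 3 + 5·t ≡ 31 (mod 39), i.e. 5·t ≡ 31 − 3 ≡ 28 (mod 39). Since 5^(−1) ≡ 8 (mod 39), t ≡ 8·28 ≡ 29 (mod 39). So x ≡ 3 + 5·29 = 148 (mod 195).
Unique solution in [0, 195): x = 148.

Final answer: x ≡ 148 (mod 195); the representative in [0, 195) is 148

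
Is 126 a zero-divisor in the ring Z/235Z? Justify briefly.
NO

gcd(126, 235) = 1, so 126 is a unit in Z/235Z (it has a multiplicative inverse). A unit cannot be a zero-divisor: if 126·b ≡ 0 then multiplying both sides by 126^(−1) gives b ≡ 0. So 126 is not a zero-divisor.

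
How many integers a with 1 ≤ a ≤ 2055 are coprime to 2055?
The number of a ∈ {1, ..., 2055} with gcd(a, 2055) = 1 is by definition Euler's totient φ(2055). φ is multiplicative, with φ(p^e) = p^e − p^(e−1). Factorise 2055 = 3 · 5 · 137. Then
  φ(2055) = (3 − 1) · (5 − 1) · (137 − 1) = 2 · 4 · 136 = 1088.
So there are 1088 such integers.

Final answer: 1088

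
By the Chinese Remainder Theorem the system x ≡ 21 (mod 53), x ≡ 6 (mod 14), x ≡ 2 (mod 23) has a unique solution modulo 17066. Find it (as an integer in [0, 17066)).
x ≡ 10674 (mod 17066); the representative in [0, 17066) is 10674

The moduli 53, 14, 23 are pairwise coprime, so by the CRT there is a unique solution mod 53·14·23 = 17066.
Solve by successive substitution. Start with x ≡ 21 (mod 53).
  Combine with x ≡ 6 (mod 14): write x = 21 + 53·t and require 21 + 53·t ≡ 6 (mod 14), i.e. 53·t ≡ 6 − 21 ≡ 13 (mod 14). Since 53^(−1) ≡ 9 (mod 14) (53 ≡ 11 (mod 14)), t ≡ 9·13 ≡ 5 (mod 14). So x ≡ 21 + 53·5 = 286 (mod 742).
  Combine with x ≡ 2 (mod 23): write x = 286 + 742·t and require 286 + 742·t ≡ 2 (mod 23), i.e. 742·t ≡ 2 − 286 ≡ 15 (mod 23). Since 742^(−1) ≡ 4 (mod 23) (742 ≡ 6 (mod 23)), t ≡ 4·15 ≡ 14 (mod 23). So x ≡ 286 + 742·14 = 10674 (mod 17066).
Unique solution in [0, 17066): x = 10674.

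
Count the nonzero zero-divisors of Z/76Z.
In Z/76Z each nonzero element is either a unit (gcd with 76 is 1) or a zero-divisor (gcd > 1). The number of units is φ(76): factorise 76 = 2^2 · 19, so φ(76) = (2^2 − 2^1) · (19 − 1) = 2 · 18 = 36. The nonzero elements number 76 − 1 = 75. Hence the nonzero zero-divisors number 75 − 36 = 39.

Final answer: Z/76Z has 39 nonzero zero-divisors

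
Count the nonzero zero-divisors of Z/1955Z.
In Z/1955Z each nonzero element is either a unit (gcd with 1955 is 1) or a zero-divisor (gcd > 1). The number of units is φ(1955): factorise 1955 = 5 · 17 · 23, so φ(1955) = (5 − 1) · (17 − 1) · (23 − 1) = 4 · 16 · 22 = 1408. The nonzero elements number 1955 − 1 = 1954. Hence the nonzero zero-divisors number 1954 − 1408 = 546.

Final answer: Z/1955Z has 546 nonzero zero-divisors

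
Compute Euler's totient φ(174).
φ(174) = 56

φ is multiplicative, with φ(p^e) = p^e − p^(e−1). Factorise 174 = 2 · 3 · 29. Then
  φ(174) = (2 − 1) · (3 − 1) · (29 − 1) = 1 · 2 · 28 = 56.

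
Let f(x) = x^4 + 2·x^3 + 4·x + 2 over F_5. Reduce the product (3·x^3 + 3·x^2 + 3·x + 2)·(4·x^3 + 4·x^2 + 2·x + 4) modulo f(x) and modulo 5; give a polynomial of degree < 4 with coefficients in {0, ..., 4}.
Multiply as integer polynomials: a · b = 12·x^6 + 24·x^5 + 30·x^4 + 38·x^3 + 26·x^2 + 16·x + 8. Reducing coefficients mod 5: a · b ≡ 2·x^6 + 4·x^5 + 3·x^3 + x^2 + x + 3. Now divide by f(x) = x^4 + 2·x^3 + 4·x + 2 in F_5[x], eliminating the leading term at each step:
  leading term 2·x^6: subtract (2·x^2)·f(x) = 2·x^6 + 4·x^5 + 3·x^3 + 4·x^2, leaving 2·x^2 + x + 3 (coefficients mod 5)
The degree is now < 4, so this is the remainder. Hence a · b ≡ 2·x^2 + x + 3 in F_5[x]/(f).

Final answer: a · b ≡ 2·x^2 + x + 3 (mod f(x))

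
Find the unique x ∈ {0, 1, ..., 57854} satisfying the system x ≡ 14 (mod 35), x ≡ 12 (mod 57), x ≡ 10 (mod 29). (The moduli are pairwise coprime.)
The moduli 35, 57, 29 are pairwise coprime, so by the CRT there is a unique solution mod 35·57·29 = 57855.
Solve by successive substitution. Start with x ≡ 14 (mod 35).
  Combine with x ≡ 12 (mod 57): write x = 14 + 35·t and require 14 + 35·t ≡ 12 (mod 57), i.e. 35·t ≡ 12 − 14 ≡ 55 (mod 57). Since 35^(−1) ≡ 44 (mod 57), t ≡ 44·55 ≡ 26 (mod 57). So x ≡ 14 + 35·26 = 924 (mod 1995).
  Combine with x ≡ 10 (mod 29): write x = 924 + 1995·t and require 924 + 1995·t ≡ 10 (mod 29), i.e. 1995·t ≡ 10 − 924 ≡ 14 (mod 29). Since 1995^(−1) ≡ 24 (mod 29) (1995 ≡ 23 (mod 29)), t ≡ 24·14 ≡ 17 (mod 29). So x ≡ 924 + 1995·17 = 34839 (mod 57855).
Unique solution in [0, 57855): x = 34839.

Final answer: x ≡ 34839 (mod 57855); the representative in [0, 57855) is 34839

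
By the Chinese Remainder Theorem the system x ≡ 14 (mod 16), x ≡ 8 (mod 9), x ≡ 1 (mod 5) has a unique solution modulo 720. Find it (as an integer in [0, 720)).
x ≡ 206 (mod 720); the representative in [0, 720) is 206

The moduli 16, 9, 5 are pairwise coprime, so by the CRT there is a unique solution mod 16·9·5 = 720.
Solve by successive substitution. Start with x ≡ 14 (mod 16).
  Combine with x ≡ 8 (mod 9): write x = 14 + 16·t and require 14 + 16·t ≡ 8 (mod 9), i.e. 16·t ≡ 8 − 14 ≡ 3 (mod 9). Since 16^(−1) ≡ 4 (mod 9) (16 ≡ 7 (mod 9)), t ≡ 4·3 ≡ 3 (mod 9). So x ≡ 14 + 16·3 = 62 (mod 144).
  Combine with x ≡ 1 (mod 5): write x = 62 + 144·t and require 62 + 144·t ≡ 1 (mod 5), i.e. 144·t ≡ 1 − 62 ≡ 4 (mod 5). Since 144^(−1) ≡ 4 (mod 5) (144 ≡ 4 (mod 5)), t ≡ 4·4 ≡ 1 (mod 5). So x ≡ 62 + 144·1 = 206 (mod 720).
Unique solution in [0, 720): x = 206.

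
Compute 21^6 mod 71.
38

Use repeated squaring. Binary(6) = 110. Walk through the bits of the exponent 6 left-to-right: at each bit after the leading one, square the running value, then multiply by 21 if the bit is 1 (always reducing mod 71):
  bit 1 = 1 (leading): start with 21.
  bit 2 = 1: square 21^2 = 441 ≡ 15; bit is 1, so multiply 15·21 = 315 ≡ 31 (mod 71).
  bit 3 = 0: square 31^2 = 961 ≡ 38 (mod 71).
Final value: 21^6 ≡ 38 (mod 71).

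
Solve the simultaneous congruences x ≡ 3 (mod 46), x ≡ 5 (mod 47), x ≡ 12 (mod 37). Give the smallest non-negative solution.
x ≡ 8559 (mod 79994); the representative in [0, 79994) is 8559

The moduli 46, 47, 37 are pairwise coprime, so by the CRT there is a unique solution mod 46·47·37 = 79994.
Solve by successive substitution. Start with x ≡ 3 (mod 46).
  Combine with x ≡ 5 (mod 47): write x = 3 + 46·t and require 3 + 46·t ≡ 5 (mod 47), i.e. 46·t ≡ 5 − 3 ≡ 2 (mod 47). Since 46^(−1) ≡ 46 (mod 47), t ≡ 46·2 ≡ 45 (mod 47). So x ≡ 3 + 46·45 = 2073 (mod 2162).
  Combine with x ≡ 12 (mod 37): write x = 2073 + 2162·t and require 2073 + 2162·t ≡ 12 (mod 37), i.e. 2162·t ≡ 12 − 2073 ≡ 11 (mod 37). Since 2162^(−1) ≡ 7 (mod 37) (2162 ≡ 16 (mod 37)), t ≡ 7·11 ≡ 3 (mod 37). So x ≡ 2073 + 2162·3 = 8559 (mod 79994).
Unique solution in [0, 79994): x = 8559.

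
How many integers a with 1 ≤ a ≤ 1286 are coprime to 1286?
The number of a ∈ {1, ..., 1286} with gcd(a, 1286) = 1 is by definition Euler's totient φ(1286). φ is multiplicative, with φ(p^e) = p^e − p^(e−1). Factorise 1286 = 2 · 643. Then
  φ(1286) = (2 − 1) · (643 − 1) = 1 · 642 = 642.
So there are 642 such integers.

Final answer: 642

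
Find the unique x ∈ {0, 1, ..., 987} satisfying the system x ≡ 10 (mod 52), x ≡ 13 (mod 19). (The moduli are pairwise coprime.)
The moduli 52, 19 are pairwise coprime, so by the CRT there is a unique solution mod 52·19 = 988.
Solve by successive substitution. Start with x ≡ 10 (mod 52).
  Combine with x ≡ 13 (mod 19): write x = 10 + 52·t and require 10 + 52·t ≡ 13 (mod 19), i.e. 52·t ≡ 13 − 10 ≡ 3 (mod 19). Since 52^(−1) ≡ 15 (mod 19) (52 ≡ 14 (mod 19)), t ≡ 15·3 ≡ 7 (mod 19). So x ≡ 10 + 52·7 = 374 (mod 988).
Unique solution in [0, 988): x = 374.

Final answer: x ≡ 374 (mod 988); the representative in [0, 988) is 374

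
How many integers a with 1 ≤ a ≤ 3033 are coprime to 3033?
2016

The number of a ∈ {1, ..., 3033} with gcd(a, 3033) = 1 is by definition Euler's totient φ(3033). φ is multiplicative, with φ(p^e) = p^e − p^(e−1). Factorise 3033 = 3^2 · 337. Then
  φ(3033) = (3^2 − 3^1) · (337 − 1) = 6 · 336 = 2016.
So there are 2016 such integers.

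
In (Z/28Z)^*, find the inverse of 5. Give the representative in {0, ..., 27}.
Apply the extended Euclidean algorithm to (28, 5), tracking rows (r, s, t) with s·28 + t·5 = r. Each division r_prev = q·r_cur + r_new produces the new row as (previous row) − q·(current row):
  row A: (28, 1, 0)   [1·28 + 0·5 = 28]
  row B: (5, 0, 1)   [0·28 + 1·5 = 5]
  28 = 5·5 + 3   → row C = row A − 5·row B = (3, 1, −5)   [check: 1·28 − 5·5 = 3]
  5 = 1·3 + 2   → row D = row B − 1·row C = (2, −1, 6)   [check: −1·28 + 6·5 = 2]
  3 = 1·2 + 1   → row E = row C − 1·row D = (1, 2, −11)   [check: 2·28 − 11·5 = 1]
  2 = 2·1 + 0   → remainder 0, stop. gcd = 1 (last nonzero row E).
The gcd is 1, so 5 is invertible mod 28. The last nonzero row gives 2·28 − 11·5 = 1, so t = −11. So 5^(−1) ≡ −11 ≡ 17 (mod 28). Verify: 5 · 17 = 85 ≡ 1 (mod 28). ✓

Final answer: 5^(−1) ≡ 17 (mod 28)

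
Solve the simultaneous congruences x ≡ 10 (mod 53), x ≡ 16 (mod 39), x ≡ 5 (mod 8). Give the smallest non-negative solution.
The moduli 53, 39, 8 are pairwise coprime, so by the CRT there is a unique solution mod 53·39·8 = 16536.
Solve by successive substitution. Start with x ≡ 10 (mod 53).
  Combine with x ≡ 16 (mod 39): write x = 10 + 53·t and require 10 + 53·t ≡ 16 (mod 39), i.e. 53·t ≡ 16 − 10 ≡ 6 (mod 39). Since 53^(−1) ≡ 14 (mod 39) (53 ≡ 14 (mod 39)), t ≡ 14·6 ≡ 6 (mod 39). So x ≡ 10 + 53·6 = 328 (mod 2067).
  Combine with x ≡ 5 (mod 8): write x = 328 + 2067·t and require 328 + 2067·t ≡ 5 (mod 8), i.e. 2067·t ≡ 5 − 328 ≡ 5 (mod 8). Since 2067^(−1) ≡ 3 (mod 8) (2067 ≡ 3 (mod 8)), t ≡ 3·5 ≡ 7 (mod 8). So x ≡ 328 + 2067·7 = 14797 (mod 16536).
Unique solution in [0, 16536): x = 14797.

Final answer: x ≡ 14797 (mod 16536); the representative in [0, 16536) is 14797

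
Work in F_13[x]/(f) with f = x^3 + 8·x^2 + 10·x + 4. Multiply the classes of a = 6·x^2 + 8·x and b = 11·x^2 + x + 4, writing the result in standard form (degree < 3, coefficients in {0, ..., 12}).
Multiply as integer polynomials: a · b = 66·x^4 + 94·x^3 + 32·x^2 + 32·x. Reducing coefficients mod 13: a · b ≡ x^4 + 3·x^3 + 6·x^2 + 6·x. Now divide by f(x) = x^3 + 8·x^2 + 10·x + 4 in F_13[x], eliminating the leading term at each step:
  leading term x^4: subtract (x)·f(x) = x^4 + 8·x^3 + 10·x^2 + 4·x, leaving 8·x^3 + 9·x^2 + 2·x (coefficients mod 13)
  leading term 8·x^3: subtract (8)·f(x) = 8·x^3 + 12·x^2 + 2·x + 6, leaving 10·x^2 + 7 (coefficients mod 13)
The degree is now < 3, so this is the remainder. Hence a · b ≡ 10·x^2 + 7 in F_13[x]/(f).

Final answer: a · b ≡ 10·x^2 + 7 (mod f(x))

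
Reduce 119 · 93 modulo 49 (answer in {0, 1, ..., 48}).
42

Reduce the factors first: 119 ≡ 21, 93 ≡ 44 (mod 49), so 119 · 93 ≡ 21 · 44 (mod 49). 21 · 44 = 924. Dividing by 49: 924 = 18·49 + 42. So (119 · 93) mod 49 = 42.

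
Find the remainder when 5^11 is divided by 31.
Use repeated squaring. Binary(11) = 1011. Walk through the bits of the exponent 11 left-to-right: at each bit after the leading one, square the running value, then multiply by 5 if the bit is 1 (always reducing mod 31):
  bit 1 = 1 (leading): start with 5.
  bit 2 = 0: square 5^2 = 25 (mod 31).
  bit 3 = 1: square 25^2 = 625 ≡ 5; bit is 1, so multiply 5·5 = 25 (mod 31).
  bit 4 = 1: square 25^2 = 625 ≡ 5; bit is 1, so multiply 5·5 = 25 (mod 31).
Final value: 5^11 ≡ 25 (mod 31).

Final answer: 25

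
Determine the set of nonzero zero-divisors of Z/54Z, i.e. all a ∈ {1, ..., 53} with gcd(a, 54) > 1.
An element a ∈ Z/54Z (with a ≠ 0) is a zero-divisor iff gcd(a, 54) > 1 (because a is a unit precisely when gcd(a, n) = 1, and in Z/nZ every nonzero, non-unit element is a zero-divisor). Scan a = 1, ..., 53 and keep those with gcd(a, 54) > 1:
  gcd(2, 54) = 2, gcd(3, 54) = 3, gcd(4, 54) = 2, gcd(6, 54) = 6, gcd(8, 54) = 2, gcd(9, 54) = 9, gcd(10, 54) = 2, gcd(12, 54) = 6, gcd(14, 54) = 2, gcd(15, 54) = 3, gcd(16, 54) = 2, gcd(18, 54) = 18, gcd(20, 54) = 2, gcd(21, 54) = 3, gcd(22, 54) = 2, gcd(24, 54) = 6, gcd(26, 54) = 2, gcd(27, 54) = 27, gcd(28, 54) = 2, gcd(30, 54) = 6, gcd(32, 54) = 2, gcd(33, 54) = 3, gcd(34, 54) = 2, gcd(36, 54) = 18, gcd(38, 54) = 2, gcd(39, 54) = 3, gcd(40, 54) = 2, gcd(42, 54) = 6, gcd(44, 54) = 2, gcd(45, 54) = 9, gcd(46, 54) = 2, gcd(48, 54) = 6, gcd(50, 54) = 2, gcd(51, 54) = 3, gcd(52, 54) = 2.
All other a ∈ {1, ..., 53} have gcd(a, 54) = 1 and are units. So the nonzero zero-divisors are exactly the 35 values of a appearing in this scan.

Final answer: nonzero zero-divisors of Z/54Z = {2, 3, 4, 6, 8, 9, 10, 12, 14, 15, 16, 18, 20, 21, 22, 24, 26, 27, 28, 30, 32, 33, 34, 36, 38, 39, 40, 42, 44, 45, 46, 48, 50, 51, 52}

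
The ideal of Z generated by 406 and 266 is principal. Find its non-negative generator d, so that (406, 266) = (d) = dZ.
In the PID Z, (a, b) is generated by gcd(a, b). Compute gcd(406, 266) with the extended Euclidean algorithm, tracking rows (r, s, t) with s·406 + t·266 = r:
  row A: (406, 1, 0)   [1·406 + 0·266 = 406]
  row B: (266, 0, 1)   [0·406 + 1·266 = 266]
  406 = 1·266 + 140   → row C = row A − 1·row B = (140, 1, −1)   [check: 1·406 − 1·266 = 140]
  266 = 1·140 + 126   → row D = row B − 1·row C = (126, −1, 2)   [check: −1·406 + 2·266 = 126]
  140 = 1·126 + 14   → row E = row C − 1·row D = (14, 2, −3)   [check: 2·406 − 3·266 = 14]
  126 = 9·14 + 0   → remainder 0, stop. gcd = 14 (last nonzero row E).
So gcd(406, 266) = 14, with Bézout identity 2·406 − 3·266 = 14. Containment (⊇): the Bézout identity exhibits 14 as an element of (406, 266), giving (14) ⊆ (406, 266). Containment (⊆): since 14 | 406 and 14 | 266 (406 = 14·29, 266 = 14·19), every Z-linear combination of 406 and 266 is divisible by 14, so (406, 266) ⊆ (14). Therefore (406, 266) = (14), d = 14.

Final answer: (406, 266) = (14); d = 14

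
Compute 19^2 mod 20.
1

Use repeated squaring. Binary(2) = 10. Walk through the bits of the exponent 2 left-to-right: at each bit after the leading one, square the running value, then multiply by 19 if the bit is 1 (always reducing mod 20):
  bit 1 = 1 (leading): start with 19.
  bit 2 = 0: square 19^2 = 361 ≡ 1 (mod 20).
Final value: 19^2 ≡ 1 (mod 20).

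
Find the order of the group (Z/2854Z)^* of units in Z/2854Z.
(Z/2854Z)^* consists of the classes a with gcd(a, 2854) = 1, so its order is φ(2854). φ is multiplicative, with φ(p^e) = p^e − p^(e−1). Factorise 2854 = 2 · 1427. Then
  φ(2854) = (2 − 1) · (1427 − 1) = 1 · 1426 = 1426.
Thus |(Z/2854Z)^*| = 1426.

Final answer: |(Z/2854Z)^*| = 1426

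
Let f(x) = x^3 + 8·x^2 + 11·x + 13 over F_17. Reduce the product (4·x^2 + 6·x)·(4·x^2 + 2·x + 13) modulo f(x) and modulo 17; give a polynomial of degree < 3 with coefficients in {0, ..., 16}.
a · b ≡ 10·x^2 + 8·x + 7 (mod f(x))

Multiply as integer polynomials: a · b = 16·x^4 + 32·x^3 + 64·x^2 + 78·x. Reducing coefficients mod 17: a · b ≡ 16·x^4 + 15·x^3 + 13·x^2 + 10·x. Now divide by f(x) = x^3 + 8·x^2 + 11·x + 13 in F_17[x], eliminating the leading term at each step:
  leading term 16·x^4: subtract (16·x)·f(x) = 16·x^4 + 9·x^3 + 6·x^2 + 4·x, leaving 6·x^3 + 7·x^2 + 6·x (coefficients mod 17)
  leading term 6·x^3: subtract (6)·f(x) = 6·x^3 + 14·x^2 + 15·x + 10, leaving 10·x^2 + 8·x + 7 (coefficients mod 17)
The degree is now < 3, so this is the remainder. Hence a · b ≡ 10·x^2 + 8·x + 7 in F_17[x]/(f).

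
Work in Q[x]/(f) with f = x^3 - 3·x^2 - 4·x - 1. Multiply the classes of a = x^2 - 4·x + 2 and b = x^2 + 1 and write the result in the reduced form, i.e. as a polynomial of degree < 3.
First multiply in Q[x] without reducing: a · b = x^4 - 4·x^3 + 3·x^2 - 4·x + 2. Now divide by f(x) = x^3 - 3·x^2 - 4·x - 1, eliminating the leading term at each step:
  leading term x^4: subtract (x)·f(x) = x^4 - 3·x^3 - 4·x^2 - x, leaving -x^3 + 7·x^2 - 3·x + 2
  leading term -x^3: subtract (-1)·f(x) = -x^3 + 3·x^2 + 4·x + 1, leaving 4·x^2 - 7·x + 1
The degree is now < 3, so this is the remainder. Hence a · b ≡ 4·x^2 - 7·x + 1 in Q[x]/(f).

Final answer: a · b ≡ 4·x^2 - 7·x + 1 (mod f(x))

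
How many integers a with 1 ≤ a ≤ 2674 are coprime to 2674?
1140

The number of a ∈ {1, ..., 2674} with gcd(a, 2674) = 1 is by definition Euler's totient φ(2674). φ is multiplicative, with φ(p^e) = p^e − p^(e−1). Factorise 2674 = 2 · 7 · 191. Then
  φ(2674) = (2 − 1) · (7 − 1) · (191 − 1) = 1 · 6 · 190 = 1140.
So there are 1140 such integers.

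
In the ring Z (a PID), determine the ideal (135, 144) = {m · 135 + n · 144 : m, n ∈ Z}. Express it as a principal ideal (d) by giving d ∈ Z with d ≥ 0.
(135, 144) = (9); d = 9

In the PID Z, (a, b) is generated by gcd(a, b). Compute gcd(144, 135) with the extended Euclidean algorithm, tracking rows (r, s, t) with s·144 + t·135 = r:
  row A: (144, 1, 0)   [1·144 + 0·135 = 144]
  row B: (135, 0, 1)   [0·144 + 1·135 = 135]
  144 = 1·135 + 9   → row C = row A − 1·row B = (9, 1, −1)   [check: 1·144 − 1·135 = 9]
  135 = 15·9 + 0   → remainder 0, stop. gcd = 9 (last nonzero row C).
So gcd(135, 144) = 9, with Bézout identity 1·144 − 1·135 = 9. Containment (⊇): the Bézout identity exhibits 9 as an element of (135, 144), giving (9) ⊆ (135, 144). Containment (⊆): since 9 | 135 and 9 | 144 (135 = 9·15, 144 = 9·16), every Z-linear combination of 135 and 144 is divisible by 9, so (135, 144) ⊆ (9). Therefore (135, 144) = (9), d = 9.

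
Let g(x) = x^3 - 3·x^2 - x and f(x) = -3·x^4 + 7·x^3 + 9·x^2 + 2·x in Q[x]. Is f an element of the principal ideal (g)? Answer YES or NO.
In Q[x] the ideal (g) consists of all multiples of g, so f ∈ (g) iff g | f, i.e. iff the remainder of f on division by g is 0. Divide f by g (g is monic, so eliminate the leading term of the running remainder at each step):
  leading term -3·x^4: subtract (-3·x)·g(x) = -3·x^4 + 9·x^3 + 3·x^2, leaving -2·x^3 + 6·x^2 + 2·x
  leading term -2·x^3: subtract (-2)·g(x) = -2·x^3 + 6·x^2 + 2·x, leaving 0
The remainder is 0, so f(x) = g(x) · h(x) with h(x) = -3·x - 2. Hence g | f, i.e. f ∈ (g).

Final answer: YES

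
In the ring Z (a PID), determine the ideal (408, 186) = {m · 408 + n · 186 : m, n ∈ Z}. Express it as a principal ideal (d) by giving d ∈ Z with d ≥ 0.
In the PID Z, (a, b) is generated by gcd(a, b). Compute gcd(408, 186) with the extended Euclidean algorithm, tracking rows (r, s, t) with s·408 + t·186 = r:
  row A: (408, 1, 0)   [1·408 + 0·186 = 408]
  row B: (186, 0, 1)   [0·408 + 1·186 = 186]
  408 = 2·186 + 36   → row C = row A − 2·row B = (36, 1, −2)   [check: 1·408 − 2·186 = 36]
  186 = 5·36 + 6   → row D = row B − 5·row C = (6, −5, 11)   [check: −5·408 + 11·186 = 6]
  36 = 6·6 + 0   → remainder 0, stop. gcd = 6 (last nonzero row D).
So gcd(408, 186) = 6, with Bézout identity −5·408 + 11·186 = 6. Containment (⊇): the Bézout identity exhibits 6 as an element of (408, 186), giving (6) ⊆ (408, 186). Containment (⊆): since 6 | 408 and 6 | 186 (408 = 6·68, 186 = 6·31), every Z-linear combination of 408 and 186 is divisible by 6, so (408, 186) ⊆ (6). Therefore (408, 186) = (6), d = 6.

Final answer: (408, 186) = (6); d = 6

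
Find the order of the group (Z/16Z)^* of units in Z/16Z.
(Z/16Z)^* consists of the classes a with gcd(a, 16) = 1, so its order is φ(16). φ is multiplicative, with φ(p^e) = p^e − p^(e−1). Factorise 16 = 2^4. Then
  φ(16) = (2^4 − 2^3) = 8 = 8.
Thus |(Z/16Z)^*| = 8.

Final answer: |(Z/16Z)^*| = 8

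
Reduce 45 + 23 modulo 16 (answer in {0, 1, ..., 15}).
4

Reduce the summands first: 45 ≡ 13, 23 ≡ 7 (mod 16), so 45 + 23 ≡ 13 + 7 (mod 16). 13 + 7 = 20; 20 = 1·16 + 4, so (45 + 23) mod 16 = 4.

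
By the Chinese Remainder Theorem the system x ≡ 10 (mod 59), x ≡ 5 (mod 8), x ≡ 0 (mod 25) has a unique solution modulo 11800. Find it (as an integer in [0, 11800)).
The moduli 59, 8, 25 are pairwise coprime, so by the CRT there is a unique solution mod 59·8·25 = 11800.
Solve by successive substitution. Start with x ≡ 10 (mod 59).
  Combine with x ≡ 5 (mod 8): write x = 10 + 59·t and require 10 + 59·t ≡ 5 (mod 8), i.e. 59·t ≡ 5 − 10 ≡ 3 (mod 8). Since 59^(−1) ≡ 3 (mod 8) (59 ≡ 3 (mod 8)), t ≡ 3·3 ≡ 1 (mod 8). So x ≡ 10 + 59·1 = 69 (mod 472).
  Combine with x ≡ 0 (mod 25): write x = 69 + 472·t and require 69 + 472·t ≡ 0 (mod 25), i.e. 472·t ≡ 0 − 69 ≡ 6 (mod 25). Since 472^(−1) ≡ 8 (mod 25) (472 ≡ 22 (mod 25)), t ≡ 8·6 ≡ 23 (mod 25). So x ≡ 69 + 472·23 = 10925 (mod 11800).
Unique solution in [0, 11800): x = 10925.

Final answer: x ≡ 10925 (mod 11800); the representative in [0, 11800) is 10925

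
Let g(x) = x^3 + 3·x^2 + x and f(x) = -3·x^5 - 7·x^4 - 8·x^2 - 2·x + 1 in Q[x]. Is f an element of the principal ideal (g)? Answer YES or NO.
In Q[x] the ideal (g) consists of all multiples of g, so f ∈ (g) iff g | f, i.e. iff the remainder of f on division by g is 0. Divide f by g (g is monic, so eliminate the leading term of the running remainder at each step):
  leading term -3·x^5: subtract (-3·x^2)·g(x) = -3·x^5 - 9·x^4 - 3·x^3, leaving 2·x^4 + 3·x^3 - 8·x^2 - 2·x + 1
  leading term 2·x^4: subtract (2·x)·g(x) = 2·x^4 + 6·x^3 + 2·x^2, leaving -3·x^3 - 10·x^2 - 2·x + 1
  leading term -3·x^3: subtract (-3)·g(x) = -3·x^3 - 9·x^2 - 3·x, leaving -x^2 + x + 1
The remainder r(x) = -x^2 + x + 1 ≠ 0 (and deg r < deg g), so g ∤ f, i.e. f ∉ (g).

Final answer: NO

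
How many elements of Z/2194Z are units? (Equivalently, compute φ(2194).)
An element a ∈ Z/2194Z is a unit iff gcd(a, 2194) = 1, so the number of units is φ(2194). φ is multiplicative, with φ(p^e) = p^e − p^(e−1). Factorise 2194 = 2 · 1097. Then
  φ(2194) = (2 − 1) · (1097 − 1) = 1 · 1096 = 1096.

Final answer: Z/2194Z has φ(2194) = 1096 units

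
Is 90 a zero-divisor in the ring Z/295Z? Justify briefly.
gcd(90, 295) = 5 > 1, so 90 is not a unit in Z/295Z. In Z/nZ every nonzero non-unit is a zero-divisor: explicitly, take b = 295/gcd = 59 ≠ 0 (mod 295); then 90·59 = 5310 = 18·295, i.e. 90·59 ≡ 0 (mod 295). So 90 is a zero-divisor.

Final answer: YES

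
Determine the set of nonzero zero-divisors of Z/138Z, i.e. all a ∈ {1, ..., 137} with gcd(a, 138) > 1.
An element a ∈ Z/138Z (with a ≠ 0) is a zero-divisor iff gcd(a, 138) > 1 (because a is a unit precisely when gcd(a, n) = 1, and in Z/nZ every nonzero, non-unit element is a zero-divisor). Scan a = 1, ..., 137 and keep those with gcd(a, 138) > 1:
  gcd(2, 138) = 2, gcd(3, 138) = 3, gcd(4, 138) = 2, gcd(6, 138) = 6, gcd(8, 138) = 2, gcd(9, 138) = 3, gcd(10, 138) = 2, gcd(12, 138) = 6, gcd(14, 138) = 2, gcd(15, 138) = 3, gcd(16, 138) = 2, gcd(18, 138) = 6, gcd(20, 138) = 2, gcd(21, 138) = 3, gcd(22, 138) = 2, gcd(23, 138) = 23, gcd(24, 138) = 6, gcd(26, 138) = 2, gcd(27, 138) = 3, gcd(28, 138) = 2, gcd(30, 138) = 6, gcd(32, 138) = 2, gcd(33, 138) = 3, gcd(34, 138) = 2, gcd(36, 138) = 6, gcd(38, 138) = 2, gcd(39, 138) = 3, gcd(40, 138) = 2, gcd(42, 138) = 6, gcd(44, 138) = 2, gcd(45, 138) = 3, gcd(46, 138) = 46, gcd(48, 138) = 6, gcd(50, 138) = 2, gcd(51, 138) = 3, gcd(52, 138) = 2, gcd(54, 138) = 6, gcd(56, 138) = 2, gcd(57, 138) = 3, gcd(58, 138) = 2, gcd(60, 138) = 6, gcd(62, 138) = 2, gcd(63, 138) = 3, gcd(64, 138) = 2, gcd(66, 138) = 6, gcd(68, 138) = 2, gcd(69, 138) = 69, gcd(70, 138) = 2, gcd(72, 138) = 6, gcd(74, 138) = 2, gcd(75, 138) = 3, gcd(76, 138) = 2, gcd(78, 138) = 6, gcd(80, 138) = 2, gcd(81, 138) = 3, gcd(82, 138) = 2, gcd(84, 138) = 6, gcd(86, 138) = 2, gcd(87, 138) = 3, gcd(88, 138) = 2, gcd(90, 138) = 6, gcd(92, 138) = 46, gcd(93, 138) = 3, gcd(94, 138) = 2, gcd(96, 138) = 6, gcd(98, 138) = 2, gcd(99, 138) = 3, gcd(100, 138) = 2, gcd(102, 138) = 6, gcd(104, 138) = 2, gcd(105, 138) = 3, gcd(106, 138) = 2, gcd(108, 138) = 6, gcd(110, 138) = 2, gcd(111, 138) = 3, gcd(112, 138) = 2, gcd(114, 138) = 6, gcd(115, 138) = 23, gcd(116, 138) = 2, gcd(117, 138) = 3, gcd(118, 138) = 2, gcd(120, 138) = 6, gcd(122, 138) = 2, gcd(123, 138) = 3, gcd(124, 138) = 2, gcd(126, 138) = 6, gcd(128, 138) = 2, gcd(129, 138) = 3, gcd(130, 138) = 2, gcd(132, 138) = 6, gcd(134, 138) = 2, gcd(135, 138) = 3, gcd(136, 138) = 2.
All other a ∈ {1, ..., 137} have gcd(a, 138) = 1 and are units. So the nonzero zero-divisors are exactly the 93 values of a appearing in this scan.

Final answer: nonzero zero-divisors of Z/138Z = {2, 3, 4, 6, 8, 9, 10, 12, 14, 15, 16, 18, 20, 21, 22, 23, 24, 26, 27, 28, 30, 32, 33, 34, 36, 38, 39, 40, 42, 44, 45, 46, 48, 50, 51, 52, 54, 56, 57, 58, 60, 62, 63, 64, 66, 68, 69, 70, 72, 74, 75, 76, 78, 80, 81, 82, 84, 86, 87, 88, 90, 92, 93, 94, 96, 98, 99, 100, 102, 104, 105, 106, 108, 110, 111, 112, 114, 115, 116, 117, 118, 120, 122, 123, 124, 126, 128, 129, 130, 132, 134, 135, 136}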